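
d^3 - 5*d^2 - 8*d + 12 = (d - 6)*(d - 1)*(d + 2)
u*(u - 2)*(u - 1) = u^3 - 3*u^2 + 2*u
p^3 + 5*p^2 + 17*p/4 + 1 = (p + 1/2)^2*(p + 4)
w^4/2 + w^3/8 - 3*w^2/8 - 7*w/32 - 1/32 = (w/2 + 1/4)*(w - 1)*(w + 1/4)*(w + 1/2)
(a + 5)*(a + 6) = a^2 + 11*a + 30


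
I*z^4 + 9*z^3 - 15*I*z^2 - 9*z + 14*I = (z - 1)*(z - 7*I)*(z - 2*I)*(I*z + I)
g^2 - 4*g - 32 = (g - 8)*(g + 4)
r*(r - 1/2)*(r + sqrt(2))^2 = r^4 - r^3/2 + 2*sqrt(2)*r^3 - sqrt(2)*r^2 + 2*r^2 - r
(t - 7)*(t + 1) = t^2 - 6*t - 7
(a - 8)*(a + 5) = a^2 - 3*a - 40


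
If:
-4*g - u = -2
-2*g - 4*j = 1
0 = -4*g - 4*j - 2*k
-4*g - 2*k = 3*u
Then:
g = 7/10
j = -3/5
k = -1/5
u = -4/5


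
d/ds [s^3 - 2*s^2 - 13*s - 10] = 3*s^2 - 4*s - 13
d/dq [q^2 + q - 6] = 2*q + 1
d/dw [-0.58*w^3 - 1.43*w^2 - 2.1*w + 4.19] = -1.74*w^2 - 2.86*w - 2.1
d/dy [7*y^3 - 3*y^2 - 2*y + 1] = 21*y^2 - 6*y - 2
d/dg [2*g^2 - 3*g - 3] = 4*g - 3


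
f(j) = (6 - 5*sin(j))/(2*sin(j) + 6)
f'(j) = -2*(6 - 5*sin(j))*cos(j)/(2*sin(j) + 6)^2 - 5*cos(j)/(2*sin(j) + 6)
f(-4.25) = 0.20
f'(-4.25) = 0.31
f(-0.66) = 1.90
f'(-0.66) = -1.46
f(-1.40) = 2.71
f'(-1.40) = -0.44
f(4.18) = 2.41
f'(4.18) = 1.17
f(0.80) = 0.32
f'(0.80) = -0.53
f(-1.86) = 2.64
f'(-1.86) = 0.72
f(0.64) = 0.42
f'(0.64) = -0.65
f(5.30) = 2.34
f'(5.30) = -1.24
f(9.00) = 0.58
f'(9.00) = 0.82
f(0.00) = 1.00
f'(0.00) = -1.17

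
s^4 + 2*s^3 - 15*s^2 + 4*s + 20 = (s - 2)^2*(s + 1)*(s + 5)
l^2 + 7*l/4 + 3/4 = (l + 3/4)*(l + 1)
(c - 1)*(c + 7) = c^2 + 6*c - 7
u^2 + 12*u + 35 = (u + 5)*(u + 7)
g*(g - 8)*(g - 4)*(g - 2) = g^4 - 14*g^3 + 56*g^2 - 64*g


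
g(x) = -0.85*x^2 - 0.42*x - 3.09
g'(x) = -1.7*x - 0.42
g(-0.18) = -3.04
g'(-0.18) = -0.11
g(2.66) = -10.22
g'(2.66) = -4.94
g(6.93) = -46.82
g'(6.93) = -12.20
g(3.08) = -12.45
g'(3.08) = -5.66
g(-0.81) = -3.31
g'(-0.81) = 0.96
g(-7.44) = -47.02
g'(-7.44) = 12.23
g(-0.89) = -3.39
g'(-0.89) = 1.09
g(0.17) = -3.19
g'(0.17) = -0.71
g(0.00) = -3.09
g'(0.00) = -0.42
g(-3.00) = -9.48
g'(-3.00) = 4.68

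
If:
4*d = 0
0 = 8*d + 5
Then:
No Solution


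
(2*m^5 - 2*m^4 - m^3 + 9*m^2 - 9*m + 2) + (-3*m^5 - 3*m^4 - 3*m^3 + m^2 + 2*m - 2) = -m^5 - 5*m^4 - 4*m^3 + 10*m^2 - 7*m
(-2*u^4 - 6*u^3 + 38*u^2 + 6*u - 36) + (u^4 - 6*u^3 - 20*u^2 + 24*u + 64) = -u^4 - 12*u^3 + 18*u^2 + 30*u + 28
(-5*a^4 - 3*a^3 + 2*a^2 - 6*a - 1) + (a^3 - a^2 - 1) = -5*a^4 - 2*a^3 + a^2 - 6*a - 2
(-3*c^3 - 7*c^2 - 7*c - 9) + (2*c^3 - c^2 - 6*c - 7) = -c^3 - 8*c^2 - 13*c - 16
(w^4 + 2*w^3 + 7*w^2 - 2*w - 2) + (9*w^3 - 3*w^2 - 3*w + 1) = w^4 + 11*w^3 + 4*w^2 - 5*w - 1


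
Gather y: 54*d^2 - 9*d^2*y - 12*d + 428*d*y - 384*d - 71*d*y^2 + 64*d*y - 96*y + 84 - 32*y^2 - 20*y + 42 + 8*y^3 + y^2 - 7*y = 54*d^2 - 396*d + 8*y^3 + y^2*(-71*d - 31) + y*(-9*d^2 + 492*d - 123) + 126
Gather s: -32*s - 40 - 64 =-32*s - 104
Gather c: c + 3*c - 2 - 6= 4*c - 8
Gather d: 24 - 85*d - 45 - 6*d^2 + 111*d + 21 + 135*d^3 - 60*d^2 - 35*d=135*d^3 - 66*d^2 - 9*d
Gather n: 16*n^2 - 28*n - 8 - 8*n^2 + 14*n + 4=8*n^2 - 14*n - 4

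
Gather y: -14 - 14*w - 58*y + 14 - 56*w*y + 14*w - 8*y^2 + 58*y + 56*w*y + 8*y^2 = 0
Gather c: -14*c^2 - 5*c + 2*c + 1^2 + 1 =-14*c^2 - 3*c + 2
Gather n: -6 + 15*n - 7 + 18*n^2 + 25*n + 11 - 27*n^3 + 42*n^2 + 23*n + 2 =-27*n^3 + 60*n^2 + 63*n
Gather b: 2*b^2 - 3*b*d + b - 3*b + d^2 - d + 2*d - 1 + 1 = 2*b^2 + b*(-3*d - 2) + d^2 + d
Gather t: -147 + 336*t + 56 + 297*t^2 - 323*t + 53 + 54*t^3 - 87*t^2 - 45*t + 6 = 54*t^3 + 210*t^2 - 32*t - 32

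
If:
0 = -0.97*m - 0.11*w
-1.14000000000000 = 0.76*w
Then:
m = 0.17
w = -1.50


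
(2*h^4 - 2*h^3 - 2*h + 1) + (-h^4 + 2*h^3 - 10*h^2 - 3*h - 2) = h^4 - 10*h^2 - 5*h - 1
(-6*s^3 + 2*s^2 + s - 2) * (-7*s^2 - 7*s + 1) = 42*s^5 + 28*s^4 - 27*s^3 + 9*s^2 + 15*s - 2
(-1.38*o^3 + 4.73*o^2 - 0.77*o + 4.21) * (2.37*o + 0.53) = -3.2706*o^4 + 10.4787*o^3 + 0.682*o^2 + 9.5696*o + 2.2313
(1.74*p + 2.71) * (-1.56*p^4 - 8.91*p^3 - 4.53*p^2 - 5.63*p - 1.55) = -2.7144*p^5 - 19.731*p^4 - 32.0283*p^3 - 22.0725*p^2 - 17.9543*p - 4.2005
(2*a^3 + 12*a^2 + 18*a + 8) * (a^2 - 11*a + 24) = 2*a^5 - 10*a^4 - 66*a^3 + 98*a^2 + 344*a + 192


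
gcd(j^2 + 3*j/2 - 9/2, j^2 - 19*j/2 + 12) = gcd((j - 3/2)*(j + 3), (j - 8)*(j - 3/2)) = j - 3/2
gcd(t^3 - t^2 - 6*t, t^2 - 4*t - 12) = t + 2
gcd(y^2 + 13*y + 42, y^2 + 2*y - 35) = y + 7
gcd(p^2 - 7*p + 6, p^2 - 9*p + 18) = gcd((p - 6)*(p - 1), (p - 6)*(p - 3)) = p - 6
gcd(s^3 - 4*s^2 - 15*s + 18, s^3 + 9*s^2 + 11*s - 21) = s^2 + 2*s - 3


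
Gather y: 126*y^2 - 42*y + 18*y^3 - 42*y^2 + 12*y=18*y^3 + 84*y^2 - 30*y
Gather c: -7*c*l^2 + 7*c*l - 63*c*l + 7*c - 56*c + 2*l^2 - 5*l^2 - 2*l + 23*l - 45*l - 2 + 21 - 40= c*(-7*l^2 - 56*l - 49) - 3*l^2 - 24*l - 21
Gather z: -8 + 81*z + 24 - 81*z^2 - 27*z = -81*z^2 + 54*z + 16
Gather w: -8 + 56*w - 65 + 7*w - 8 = 63*w - 81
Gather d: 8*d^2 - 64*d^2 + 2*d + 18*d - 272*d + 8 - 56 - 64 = -56*d^2 - 252*d - 112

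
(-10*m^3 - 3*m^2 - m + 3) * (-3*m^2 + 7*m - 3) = 30*m^5 - 61*m^4 + 12*m^3 - 7*m^2 + 24*m - 9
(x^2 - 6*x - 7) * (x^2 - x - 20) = x^4 - 7*x^3 - 21*x^2 + 127*x + 140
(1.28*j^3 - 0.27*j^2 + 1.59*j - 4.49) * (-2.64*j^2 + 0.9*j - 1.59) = -3.3792*j^5 + 1.8648*j^4 - 6.4758*j^3 + 13.7139*j^2 - 6.5691*j + 7.1391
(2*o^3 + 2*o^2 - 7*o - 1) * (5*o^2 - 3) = 10*o^5 + 10*o^4 - 41*o^3 - 11*o^2 + 21*o + 3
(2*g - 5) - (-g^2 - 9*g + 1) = g^2 + 11*g - 6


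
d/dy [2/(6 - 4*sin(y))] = 2*cos(y)/(2*sin(y) - 3)^2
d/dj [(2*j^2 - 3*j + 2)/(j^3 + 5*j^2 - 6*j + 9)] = (-2*j^4 + 6*j^3 - 3*j^2 + 16*j - 15)/(j^6 + 10*j^5 + 13*j^4 - 42*j^3 + 126*j^2 - 108*j + 81)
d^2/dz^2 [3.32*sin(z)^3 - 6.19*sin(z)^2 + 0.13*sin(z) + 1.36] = -2.62*sin(z) + 7.47*sin(3*z) - 12.38*cos(2*z)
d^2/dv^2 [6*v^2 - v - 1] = 12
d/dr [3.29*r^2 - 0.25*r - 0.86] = 6.58*r - 0.25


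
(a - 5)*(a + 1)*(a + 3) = a^3 - a^2 - 17*a - 15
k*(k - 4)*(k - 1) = k^3 - 5*k^2 + 4*k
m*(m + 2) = m^2 + 2*m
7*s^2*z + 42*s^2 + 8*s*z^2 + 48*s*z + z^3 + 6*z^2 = (s + z)*(7*s + z)*(z + 6)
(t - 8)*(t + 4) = t^2 - 4*t - 32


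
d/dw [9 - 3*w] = -3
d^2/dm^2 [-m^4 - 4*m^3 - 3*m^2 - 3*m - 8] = -12*m^2 - 24*m - 6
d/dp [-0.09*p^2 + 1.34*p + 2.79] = 1.34 - 0.18*p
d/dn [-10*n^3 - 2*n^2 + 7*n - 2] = -30*n^2 - 4*n + 7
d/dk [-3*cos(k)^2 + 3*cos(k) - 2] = -3*sin(k) + 3*sin(2*k)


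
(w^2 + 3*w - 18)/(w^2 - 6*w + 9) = (w + 6)/(w - 3)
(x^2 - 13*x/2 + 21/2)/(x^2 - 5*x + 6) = (x - 7/2)/(x - 2)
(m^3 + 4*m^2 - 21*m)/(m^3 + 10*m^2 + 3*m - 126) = m/(m + 6)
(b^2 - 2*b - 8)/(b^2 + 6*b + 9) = (b^2 - 2*b - 8)/(b^2 + 6*b + 9)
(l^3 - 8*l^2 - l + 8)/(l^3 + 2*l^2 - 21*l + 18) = (l^2 - 7*l - 8)/(l^2 + 3*l - 18)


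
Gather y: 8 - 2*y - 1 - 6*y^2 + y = -6*y^2 - y + 7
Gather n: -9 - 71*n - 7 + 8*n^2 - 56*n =8*n^2 - 127*n - 16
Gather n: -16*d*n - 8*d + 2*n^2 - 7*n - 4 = -8*d + 2*n^2 + n*(-16*d - 7) - 4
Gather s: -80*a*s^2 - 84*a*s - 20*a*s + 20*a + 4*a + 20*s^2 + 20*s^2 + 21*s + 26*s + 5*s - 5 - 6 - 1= 24*a + s^2*(40 - 80*a) + s*(52 - 104*a) - 12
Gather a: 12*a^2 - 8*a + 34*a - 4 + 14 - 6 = 12*a^2 + 26*a + 4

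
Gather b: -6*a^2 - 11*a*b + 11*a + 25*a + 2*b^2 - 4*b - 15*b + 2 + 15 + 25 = -6*a^2 + 36*a + 2*b^2 + b*(-11*a - 19) + 42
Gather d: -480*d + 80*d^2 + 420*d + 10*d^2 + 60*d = 90*d^2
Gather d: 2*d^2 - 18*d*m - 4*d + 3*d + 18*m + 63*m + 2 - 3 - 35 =2*d^2 + d*(-18*m - 1) + 81*m - 36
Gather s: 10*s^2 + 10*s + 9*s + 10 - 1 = 10*s^2 + 19*s + 9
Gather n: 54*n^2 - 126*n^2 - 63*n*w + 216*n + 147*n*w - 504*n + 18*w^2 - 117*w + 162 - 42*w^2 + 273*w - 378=-72*n^2 + n*(84*w - 288) - 24*w^2 + 156*w - 216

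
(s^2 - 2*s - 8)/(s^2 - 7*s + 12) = (s + 2)/(s - 3)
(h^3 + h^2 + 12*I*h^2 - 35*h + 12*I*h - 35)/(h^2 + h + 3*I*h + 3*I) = (h^2 + 12*I*h - 35)/(h + 3*I)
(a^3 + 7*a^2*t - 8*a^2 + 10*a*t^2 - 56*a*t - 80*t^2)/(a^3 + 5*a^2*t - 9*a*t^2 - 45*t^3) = (-a^2 - 2*a*t + 8*a + 16*t)/(-a^2 + 9*t^2)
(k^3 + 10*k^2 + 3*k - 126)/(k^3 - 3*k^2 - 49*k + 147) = (k + 6)/(k - 7)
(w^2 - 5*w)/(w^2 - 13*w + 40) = w/(w - 8)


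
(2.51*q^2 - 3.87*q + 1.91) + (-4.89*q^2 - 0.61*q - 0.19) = -2.38*q^2 - 4.48*q + 1.72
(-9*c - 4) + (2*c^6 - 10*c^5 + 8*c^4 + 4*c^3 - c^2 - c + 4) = 2*c^6 - 10*c^5 + 8*c^4 + 4*c^3 - c^2 - 10*c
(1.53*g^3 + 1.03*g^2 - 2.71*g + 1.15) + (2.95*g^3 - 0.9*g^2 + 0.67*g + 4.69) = 4.48*g^3 + 0.13*g^2 - 2.04*g + 5.84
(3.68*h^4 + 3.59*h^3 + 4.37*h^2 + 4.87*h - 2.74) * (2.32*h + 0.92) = 8.5376*h^5 + 11.7144*h^4 + 13.4412*h^3 + 15.3188*h^2 - 1.8764*h - 2.5208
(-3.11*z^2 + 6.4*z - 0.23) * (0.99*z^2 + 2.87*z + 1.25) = -3.0789*z^4 - 2.5897*z^3 + 14.2528*z^2 + 7.3399*z - 0.2875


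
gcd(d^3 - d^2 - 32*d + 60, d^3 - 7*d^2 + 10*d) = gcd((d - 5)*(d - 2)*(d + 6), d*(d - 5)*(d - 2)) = d^2 - 7*d + 10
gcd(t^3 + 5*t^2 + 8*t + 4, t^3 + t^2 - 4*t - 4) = t^2 + 3*t + 2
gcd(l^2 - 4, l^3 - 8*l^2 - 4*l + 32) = l^2 - 4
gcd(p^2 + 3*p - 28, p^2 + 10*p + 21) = p + 7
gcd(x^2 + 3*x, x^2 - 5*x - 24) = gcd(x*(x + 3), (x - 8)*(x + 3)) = x + 3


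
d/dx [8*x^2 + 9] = 16*x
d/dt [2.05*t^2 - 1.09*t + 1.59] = 4.1*t - 1.09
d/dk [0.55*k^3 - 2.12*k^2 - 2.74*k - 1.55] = 1.65*k^2 - 4.24*k - 2.74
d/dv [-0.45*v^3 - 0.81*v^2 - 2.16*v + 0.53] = -1.35*v^2 - 1.62*v - 2.16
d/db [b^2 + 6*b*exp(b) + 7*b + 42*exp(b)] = 6*b*exp(b) + 2*b + 48*exp(b) + 7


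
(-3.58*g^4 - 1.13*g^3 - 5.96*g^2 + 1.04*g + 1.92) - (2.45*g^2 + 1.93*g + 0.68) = -3.58*g^4 - 1.13*g^3 - 8.41*g^2 - 0.89*g + 1.24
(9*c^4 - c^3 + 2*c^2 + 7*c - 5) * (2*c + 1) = 18*c^5 + 7*c^4 + 3*c^3 + 16*c^2 - 3*c - 5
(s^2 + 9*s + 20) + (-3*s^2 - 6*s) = -2*s^2 + 3*s + 20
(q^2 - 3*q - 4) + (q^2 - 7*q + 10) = 2*q^2 - 10*q + 6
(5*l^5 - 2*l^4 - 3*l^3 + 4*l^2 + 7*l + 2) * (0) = 0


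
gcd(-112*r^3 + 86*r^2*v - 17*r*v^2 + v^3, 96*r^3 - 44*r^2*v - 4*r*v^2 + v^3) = 16*r^2 - 10*r*v + v^2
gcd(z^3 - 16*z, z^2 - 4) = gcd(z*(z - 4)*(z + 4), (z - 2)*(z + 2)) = 1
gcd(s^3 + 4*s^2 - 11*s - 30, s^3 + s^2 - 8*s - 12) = s^2 - s - 6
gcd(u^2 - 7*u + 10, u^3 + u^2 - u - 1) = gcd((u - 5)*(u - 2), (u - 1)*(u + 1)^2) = 1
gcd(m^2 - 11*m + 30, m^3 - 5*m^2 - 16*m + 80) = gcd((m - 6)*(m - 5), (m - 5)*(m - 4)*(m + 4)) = m - 5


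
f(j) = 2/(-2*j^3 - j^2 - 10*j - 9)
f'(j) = 2*(6*j^2 + 2*j + 10)/(-2*j^3 - j^2 - 10*j - 9)^2 = 4*(3*j^2 + j + 5)/(2*j^3 + j^2 + 10*j + 9)^2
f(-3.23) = 0.02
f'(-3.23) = 0.02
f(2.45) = -0.03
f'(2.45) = 0.02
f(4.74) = -0.01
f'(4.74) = 0.00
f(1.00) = -0.09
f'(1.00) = 0.07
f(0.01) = -0.22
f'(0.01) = 0.24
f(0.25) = -0.17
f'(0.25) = 0.16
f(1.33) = -0.07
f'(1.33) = 0.06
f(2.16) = -0.04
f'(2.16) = 0.03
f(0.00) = -0.22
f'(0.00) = 0.25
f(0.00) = -0.22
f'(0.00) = 0.25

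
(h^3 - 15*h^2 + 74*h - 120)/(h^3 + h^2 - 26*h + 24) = (h^2 - 11*h + 30)/(h^2 + 5*h - 6)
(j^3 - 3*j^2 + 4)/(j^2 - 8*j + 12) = (j^2 - j - 2)/(j - 6)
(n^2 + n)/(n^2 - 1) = n/(n - 1)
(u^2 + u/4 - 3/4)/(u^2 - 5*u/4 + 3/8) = 2*(u + 1)/(2*u - 1)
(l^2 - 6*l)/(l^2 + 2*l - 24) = l*(l - 6)/(l^2 + 2*l - 24)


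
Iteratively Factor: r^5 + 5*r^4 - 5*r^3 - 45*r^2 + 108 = (r - 2)*(r^4 + 7*r^3 + 9*r^2 - 27*r - 54) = (r - 2)*(r + 3)*(r^3 + 4*r^2 - 3*r - 18) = (r - 2)*(r + 3)^2*(r^2 + r - 6) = (r - 2)*(r + 3)^3*(r - 2)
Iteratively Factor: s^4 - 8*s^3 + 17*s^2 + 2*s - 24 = (s - 3)*(s^3 - 5*s^2 + 2*s + 8) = (s - 3)*(s - 2)*(s^2 - 3*s - 4) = (s - 3)*(s - 2)*(s + 1)*(s - 4)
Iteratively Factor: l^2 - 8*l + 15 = (l - 3)*(l - 5)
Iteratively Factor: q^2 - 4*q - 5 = (q - 5)*(q + 1)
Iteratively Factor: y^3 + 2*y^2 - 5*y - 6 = (y + 1)*(y^2 + y - 6) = (y + 1)*(y + 3)*(y - 2)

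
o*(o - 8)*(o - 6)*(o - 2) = o^4 - 16*o^3 + 76*o^2 - 96*o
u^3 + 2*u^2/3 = u^2*(u + 2/3)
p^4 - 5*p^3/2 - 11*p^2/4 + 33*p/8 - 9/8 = (p - 3)*(p - 1/2)^2*(p + 3/2)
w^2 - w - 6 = (w - 3)*(w + 2)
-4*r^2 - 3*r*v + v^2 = (-4*r + v)*(r + v)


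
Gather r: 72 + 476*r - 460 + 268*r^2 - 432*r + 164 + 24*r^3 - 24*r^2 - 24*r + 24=24*r^3 + 244*r^2 + 20*r - 200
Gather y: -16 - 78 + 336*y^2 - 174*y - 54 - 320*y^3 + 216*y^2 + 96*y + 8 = -320*y^3 + 552*y^2 - 78*y - 140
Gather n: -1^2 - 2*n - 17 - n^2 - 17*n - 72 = -n^2 - 19*n - 90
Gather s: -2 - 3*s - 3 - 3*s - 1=-6*s - 6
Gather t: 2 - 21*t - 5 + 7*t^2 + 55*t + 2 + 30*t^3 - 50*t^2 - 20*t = 30*t^3 - 43*t^2 + 14*t - 1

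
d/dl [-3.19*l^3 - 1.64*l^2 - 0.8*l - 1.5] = -9.57*l^2 - 3.28*l - 0.8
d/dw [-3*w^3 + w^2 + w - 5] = -9*w^2 + 2*w + 1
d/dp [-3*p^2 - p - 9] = -6*p - 1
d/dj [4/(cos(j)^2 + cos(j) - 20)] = 4*(2*cos(j) + 1)*sin(j)/(cos(j)^2 + cos(j) - 20)^2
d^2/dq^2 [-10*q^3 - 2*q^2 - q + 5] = -60*q - 4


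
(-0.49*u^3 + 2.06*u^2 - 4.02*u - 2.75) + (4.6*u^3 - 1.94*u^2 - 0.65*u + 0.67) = 4.11*u^3 + 0.12*u^2 - 4.67*u - 2.08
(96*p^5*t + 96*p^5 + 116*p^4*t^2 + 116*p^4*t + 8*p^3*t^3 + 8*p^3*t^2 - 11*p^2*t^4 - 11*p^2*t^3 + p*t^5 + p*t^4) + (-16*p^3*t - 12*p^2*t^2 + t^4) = 96*p^5*t + 96*p^5 + 116*p^4*t^2 + 116*p^4*t + 8*p^3*t^3 + 8*p^3*t^2 - 16*p^3*t - 11*p^2*t^4 - 11*p^2*t^3 - 12*p^2*t^2 + p*t^5 + p*t^4 + t^4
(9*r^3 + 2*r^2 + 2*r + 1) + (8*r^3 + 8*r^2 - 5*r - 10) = 17*r^3 + 10*r^2 - 3*r - 9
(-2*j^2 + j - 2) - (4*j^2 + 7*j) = -6*j^2 - 6*j - 2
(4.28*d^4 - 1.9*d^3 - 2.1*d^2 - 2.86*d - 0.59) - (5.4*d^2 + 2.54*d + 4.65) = 4.28*d^4 - 1.9*d^3 - 7.5*d^2 - 5.4*d - 5.24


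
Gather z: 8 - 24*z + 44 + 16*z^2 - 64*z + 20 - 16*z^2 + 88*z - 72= 0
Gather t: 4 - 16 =-12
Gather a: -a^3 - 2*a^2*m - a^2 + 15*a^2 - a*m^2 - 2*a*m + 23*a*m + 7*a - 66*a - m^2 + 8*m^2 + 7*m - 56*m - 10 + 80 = -a^3 + a^2*(14 - 2*m) + a*(-m^2 + 21*m - 59) + 7*m^2 - 49*m + 70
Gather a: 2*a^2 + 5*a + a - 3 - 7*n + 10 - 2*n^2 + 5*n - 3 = 2*a^2 + 6*a - 2*n^2 - 2*n + 4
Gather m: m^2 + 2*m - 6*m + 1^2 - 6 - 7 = m^2 - 4*m - 12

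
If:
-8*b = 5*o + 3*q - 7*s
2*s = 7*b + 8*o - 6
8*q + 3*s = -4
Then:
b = 55*s/29 - 18/29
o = 75/58 - 327*s/232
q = -3*s/8 - 1/2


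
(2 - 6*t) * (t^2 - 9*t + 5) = -6*t^3 + 56*t^2 - 48*t + 10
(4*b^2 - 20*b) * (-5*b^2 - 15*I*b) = -20*b^4 + 100*b^3 - 60*I*b^3 + 300*I*b^2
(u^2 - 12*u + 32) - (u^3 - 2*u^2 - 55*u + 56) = -u^3 + 3*u^2 + 43*u - 24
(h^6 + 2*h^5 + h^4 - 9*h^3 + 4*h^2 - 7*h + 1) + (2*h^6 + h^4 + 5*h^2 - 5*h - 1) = 3*h^6 + 2*h^5 + 2*h^4 - 9*h^3 + 9*h^2 - 12*h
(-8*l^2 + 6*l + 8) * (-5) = 40*l^2 - 30*l - 40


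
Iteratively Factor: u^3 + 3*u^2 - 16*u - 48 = (u + 3)*(u^2 - 16) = (u - 4)*(u + 3)*(u + 4)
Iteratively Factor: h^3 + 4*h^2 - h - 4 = (h + 4)*(h^2 - 1) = (h - 1)*(h + 4)*(h + 1)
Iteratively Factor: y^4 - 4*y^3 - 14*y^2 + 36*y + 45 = (y + 3)*(y^3 - 7*y^2 + 7*y + 15) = (y - 3)*(y + 3)*(y^2 - 4*y - 5) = (y - 5)*(y - 3)*(y + 3)*(y + 1)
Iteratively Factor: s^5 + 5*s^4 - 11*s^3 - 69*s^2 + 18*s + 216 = (s + 4)*(s^4 + s^3 - 15*s^2 - 9*s + 54) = (s - 2)*(s + 4)*(s^3 + 3*s^2 - 9*s - 27) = (s - 2)*(s + 3)*(s + 4)*(s^2 - 9) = (s - 2)*(s + 3)^2*(s + 4)*(s - 3)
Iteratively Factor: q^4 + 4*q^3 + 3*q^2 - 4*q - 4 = (q - 1)*(q^3 + 5*q^2 + 8*q + 4) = (q - 1)*(q + 1)*(q^2 + 4*q + 4) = (q - 1)*(q + 1)*(q + 2)*(q + 2)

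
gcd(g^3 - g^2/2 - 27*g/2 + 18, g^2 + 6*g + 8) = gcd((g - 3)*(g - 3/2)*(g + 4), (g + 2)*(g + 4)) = g + 4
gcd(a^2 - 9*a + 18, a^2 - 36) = a - 6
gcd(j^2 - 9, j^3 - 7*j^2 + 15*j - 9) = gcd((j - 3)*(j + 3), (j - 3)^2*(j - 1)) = j - 3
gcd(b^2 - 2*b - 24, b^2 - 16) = b + 4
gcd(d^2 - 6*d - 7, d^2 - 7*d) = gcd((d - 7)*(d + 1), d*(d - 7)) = d - 7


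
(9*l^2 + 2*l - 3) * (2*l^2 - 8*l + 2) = 18*l^4 - 68*l^3 - 4*l^2 + 28*l - 6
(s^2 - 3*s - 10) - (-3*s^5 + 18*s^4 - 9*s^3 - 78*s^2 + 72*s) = 3*s^5 - 18*s^4 + 9*s^3 + 79*s^2 - 75*s - 10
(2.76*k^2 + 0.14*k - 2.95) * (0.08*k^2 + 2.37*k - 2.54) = 0.2208*k^4 + 6.5524*k^3 - 6.9146*k^2 - 7.3471*k + 7.493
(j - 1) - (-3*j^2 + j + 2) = 3*j^2 - 3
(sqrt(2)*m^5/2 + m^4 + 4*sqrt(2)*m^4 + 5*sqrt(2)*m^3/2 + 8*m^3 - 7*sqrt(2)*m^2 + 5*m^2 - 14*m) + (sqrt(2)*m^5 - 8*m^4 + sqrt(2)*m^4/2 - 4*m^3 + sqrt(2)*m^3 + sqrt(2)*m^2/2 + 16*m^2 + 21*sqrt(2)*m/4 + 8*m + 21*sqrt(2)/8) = 3*sqrt(2)*m^5/2 - 7*m^4 + 9*sqrt(2)*m^4/2 + 4*m^3 + 7*sqrt(2)*m^3/2 - 13*sqrt(2)*m^2/2 + 21*m^2 - 6*m + 21*sqrt(2)*m/4 + 21*sqrt(2)/8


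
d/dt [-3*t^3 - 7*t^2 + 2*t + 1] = -9*t^2 - 14*t + 2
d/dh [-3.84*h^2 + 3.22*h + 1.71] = 3.22 - 7.68*h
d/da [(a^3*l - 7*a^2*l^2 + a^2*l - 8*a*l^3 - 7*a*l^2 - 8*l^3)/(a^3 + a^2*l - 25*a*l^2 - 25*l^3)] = l*(8*a^2*l - a^2 - 50*a*l^2 + 16*a*l + 200*l^3 - 25*l^2)/(a^4 - 50*a^2*l^2 + 625*l^4)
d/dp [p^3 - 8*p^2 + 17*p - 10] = 3*p^2 - 16*p + 17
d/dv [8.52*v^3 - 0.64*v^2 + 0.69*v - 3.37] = 25.56*v^2 - 1.28*v + 0.69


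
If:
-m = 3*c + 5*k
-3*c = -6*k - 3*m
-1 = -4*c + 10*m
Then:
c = -3/98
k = 2/49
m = -11/98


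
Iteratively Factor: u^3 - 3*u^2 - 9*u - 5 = (u + 1)*(u^2 - 4*u - 5) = (u - 5)*(u + 1)*(u + 1)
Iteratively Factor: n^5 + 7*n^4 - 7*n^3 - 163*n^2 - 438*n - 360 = (n + 4)*(n^4 + 3*n^3 - 19*n^2 - 87*n - 90) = (n - 5)*(n + 4)*(n^3 + 8*n^2 + 21*n + 18) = (n - 5)*(n + 3)*(n + 4)*(n^2 + 5*n + 6) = (n - 5)*(n + 3)^2*(n + 4)*(n + 2)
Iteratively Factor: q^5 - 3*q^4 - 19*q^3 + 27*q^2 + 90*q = (q - 5)*(q^4 + 2*q^3 - 9*q^2 - 18*q) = (q - 5)*(q + 3)*(q^3 - q^2 - 6*q) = q*(q - 5)*(q + 3)*(q^2 - q - 6) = q*(q - 5)*(q - 3)*(q + 3)*(q + 2)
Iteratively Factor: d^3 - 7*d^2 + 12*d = (d - 4)*(d^2 - 3*d) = (d - 4)*(d - 3)*(d)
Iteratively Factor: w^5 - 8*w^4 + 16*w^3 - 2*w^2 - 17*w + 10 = (w + 1)*(w^4 - 9*w^3 + 25*w^2 - 27*w + 10) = (w - 2)*(w + 1)*(w^3 - 7*w^2 + 11*w - 5) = (w - 2)*(w - 1)*(w + 1)*(w^2 - 6*w + 5) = (w - 5)*(w - 2)*(w - 1)*(w + 1)*(w - 1)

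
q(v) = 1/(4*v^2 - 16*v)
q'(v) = (16 - 8*v)/(4*v^2 - 16*v)^2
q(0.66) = -0.11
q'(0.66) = 0.14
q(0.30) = -0.23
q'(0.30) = 0.69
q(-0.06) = 1.03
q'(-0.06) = 17.36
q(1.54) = -0.07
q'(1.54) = 0.02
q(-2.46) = 0.02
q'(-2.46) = 0.01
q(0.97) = -0.09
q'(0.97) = 0.06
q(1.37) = -0.07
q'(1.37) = 0.02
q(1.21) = -0.07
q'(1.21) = 0.03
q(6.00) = 0.02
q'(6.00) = -0.01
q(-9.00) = 0.00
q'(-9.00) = 0.00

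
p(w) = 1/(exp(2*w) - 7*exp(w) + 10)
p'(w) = (-2*exp(2*w) + 7*exp(w))/(exp(2*w) - 7*exp(w) + 10)^2 = (7 - 2*exp(w))*exp(w)/(exp(2*w) - 7*exp(w) + 10)^2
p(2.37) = 0.02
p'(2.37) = -0.06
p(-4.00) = 0.10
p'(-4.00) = 0.00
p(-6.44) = 0.10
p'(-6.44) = 0.00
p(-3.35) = 0.10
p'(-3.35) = 0.00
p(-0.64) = 0.15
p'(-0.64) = 0.07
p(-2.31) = 0.11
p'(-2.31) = 0.01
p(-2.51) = 0.11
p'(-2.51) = 0.01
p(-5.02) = 0.10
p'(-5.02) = 0.00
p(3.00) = 0.00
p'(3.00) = -0.00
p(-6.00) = 0.10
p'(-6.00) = 0.00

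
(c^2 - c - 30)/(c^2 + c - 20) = (c - 6)/(c - 4)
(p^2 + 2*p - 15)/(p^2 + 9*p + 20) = (p - 3)/(p + 4)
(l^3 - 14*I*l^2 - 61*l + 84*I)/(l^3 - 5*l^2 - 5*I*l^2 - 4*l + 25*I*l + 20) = (l^2 - 10*I*l - 21)/(l^2 - l*(5 + I) + 5*I)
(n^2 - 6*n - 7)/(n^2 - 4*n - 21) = (n + 1)/(n + 3)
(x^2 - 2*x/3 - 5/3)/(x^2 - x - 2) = (x - 5/3)/(x - 2)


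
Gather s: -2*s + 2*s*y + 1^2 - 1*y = s*(2*y - 2) - y + 1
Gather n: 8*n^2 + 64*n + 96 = 8*n^2 + 64*n + 96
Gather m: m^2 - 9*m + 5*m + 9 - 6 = m^2 - 4*m + 3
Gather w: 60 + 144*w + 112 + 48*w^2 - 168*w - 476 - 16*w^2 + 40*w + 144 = 32*w^2 + 16*w - 160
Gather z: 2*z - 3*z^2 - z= -3*z^2 + z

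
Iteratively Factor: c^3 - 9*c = (c)*(c^2 - 9) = c*(c + 3)*(c - 3)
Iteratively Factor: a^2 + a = (a)*(a + 1)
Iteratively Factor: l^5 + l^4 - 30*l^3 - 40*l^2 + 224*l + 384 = (l + 3)*(l^4 - 2*l^3 - 24*l^2 + 32*l + 128) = (l + 2)*(l + 3)*(l^3 - 4*l^2 - 16*l + 64) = (l - 4)*(l + 2)*(l + 3)*(l^2 - 16) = (l - 4)^2*(l + 2)*(l + 3)*(l + 4)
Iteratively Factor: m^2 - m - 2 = (m - 2)*(m + 1)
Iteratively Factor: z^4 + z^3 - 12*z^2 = (z)*(z^3 + z^2 - 12*z) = z*(z - 3)*(z^2 + 4*z) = z^2*(z - 3)*(z + 4)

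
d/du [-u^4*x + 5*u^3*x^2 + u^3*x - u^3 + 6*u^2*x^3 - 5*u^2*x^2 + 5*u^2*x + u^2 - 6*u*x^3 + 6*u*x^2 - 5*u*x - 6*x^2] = -4*u^3*x + 15*u^2*x^2 + 3*u^2*x - 3*u^2 + 12*u*x^3 - 10*u*x^2 + 10*u*x + 2*u - 6*x^3 + 6*x^2 - 5*x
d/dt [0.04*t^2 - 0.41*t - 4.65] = 0.08*t - 0.41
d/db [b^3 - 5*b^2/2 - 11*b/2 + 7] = 3*b^2 - 5*b - 11/2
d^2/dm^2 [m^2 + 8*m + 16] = 2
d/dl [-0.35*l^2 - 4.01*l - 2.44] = -0.7*l - 4.01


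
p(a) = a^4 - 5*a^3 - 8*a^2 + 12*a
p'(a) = 4*a^3 - 15*a^2 - 16*a + 12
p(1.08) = -1.31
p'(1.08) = -17.74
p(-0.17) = -2.25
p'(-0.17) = 14.27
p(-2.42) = 29.27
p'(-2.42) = -93.82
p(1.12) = -2.05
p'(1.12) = -19.12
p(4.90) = -145.04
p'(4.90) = 44.05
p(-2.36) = 23.86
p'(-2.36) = -86.36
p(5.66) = -68.69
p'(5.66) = 166.19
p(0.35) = 3.02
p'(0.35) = 4.73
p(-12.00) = 28080.00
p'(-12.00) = -8868.00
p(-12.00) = 28080.00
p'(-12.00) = -8868.00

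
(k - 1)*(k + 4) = k^2 + 3*k - 4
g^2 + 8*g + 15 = (g + 3)*(g + 5)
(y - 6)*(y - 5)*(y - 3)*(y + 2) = y^4 - 12*y^3 + 35*y^2 + 36*y - 180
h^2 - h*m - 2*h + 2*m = (h - 2)*(h - m)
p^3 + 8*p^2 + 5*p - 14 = (p - 1)*(p + 2)*(p + 7)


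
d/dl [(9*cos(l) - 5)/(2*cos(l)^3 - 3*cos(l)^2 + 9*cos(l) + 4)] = 12*(12*cos(l)^3 - 19*cos(l)^2 + 10*cos(l) - 27)*sin(l)/(6*sin(l)^2 + 21*cos(l) + cos(3*l) + 2)^2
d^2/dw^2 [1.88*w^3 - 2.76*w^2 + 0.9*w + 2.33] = 11.28*w - 5.52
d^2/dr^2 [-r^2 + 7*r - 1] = -2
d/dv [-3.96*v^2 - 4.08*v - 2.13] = -7.92*v - 4.08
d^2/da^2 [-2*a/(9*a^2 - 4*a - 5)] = 4*(4*a*(9*a - 2)^2 + (27*a - 4)*(-9*a^2 + 4*a + 5))/(-9*a^2 + 4*a + 5)^3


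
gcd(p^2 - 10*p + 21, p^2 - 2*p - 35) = p - 7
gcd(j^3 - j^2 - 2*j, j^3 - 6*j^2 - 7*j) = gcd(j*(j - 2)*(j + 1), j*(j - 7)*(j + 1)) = j^2 + j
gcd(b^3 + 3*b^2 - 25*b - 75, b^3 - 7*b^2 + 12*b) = 1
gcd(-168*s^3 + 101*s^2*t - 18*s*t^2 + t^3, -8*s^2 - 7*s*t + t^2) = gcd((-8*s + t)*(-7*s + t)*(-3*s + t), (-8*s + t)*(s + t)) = 8*s - t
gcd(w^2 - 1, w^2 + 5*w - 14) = 1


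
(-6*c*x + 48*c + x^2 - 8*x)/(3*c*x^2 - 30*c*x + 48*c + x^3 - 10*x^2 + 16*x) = (-6*c + x)/(3*c*x - 6*c + x^2 - 2*x)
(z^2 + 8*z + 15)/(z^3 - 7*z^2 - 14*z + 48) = (z + 5)/(z^2 - 10*z + 16)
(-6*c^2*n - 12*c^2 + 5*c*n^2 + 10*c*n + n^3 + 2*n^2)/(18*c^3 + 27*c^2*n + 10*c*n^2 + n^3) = (-c*n - 2*c + n^2 + 2*n)/(3*c^2 + 4*c*n + n^2)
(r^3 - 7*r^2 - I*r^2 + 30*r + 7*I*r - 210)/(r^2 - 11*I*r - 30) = (r^2 + r*(-7 + 5*I) - 35*I)/(r - 5*I)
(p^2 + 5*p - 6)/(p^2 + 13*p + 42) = (p - 1)/(p + 7)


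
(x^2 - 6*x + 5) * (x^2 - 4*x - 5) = x^4 - 10*x^3 + 24*x^2 + 10*x - 25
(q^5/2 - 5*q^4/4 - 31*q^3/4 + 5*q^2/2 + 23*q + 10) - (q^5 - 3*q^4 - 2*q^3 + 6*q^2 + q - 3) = -q^5/2 + 7*q^4/4 - 23*q^3/4 - 7*q^2/2 + 22*q + 13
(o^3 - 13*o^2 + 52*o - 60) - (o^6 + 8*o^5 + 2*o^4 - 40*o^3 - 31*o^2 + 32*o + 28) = -o^6 - 8*o^5 - 2*o^4 + 41*o^3 + 18*o^2 + 20*o - 88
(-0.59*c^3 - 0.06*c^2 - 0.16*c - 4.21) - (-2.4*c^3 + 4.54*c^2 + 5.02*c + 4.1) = 1.81*c^3 - 4.6*c^2 - 5.18*c - 8.31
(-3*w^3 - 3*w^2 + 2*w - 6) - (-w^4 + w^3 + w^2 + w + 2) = w^4 - 4*w^3 - 4*w^2 + w - 8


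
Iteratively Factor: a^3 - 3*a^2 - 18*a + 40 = (a - 2)*(a^2 - a - 20) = (a - 5)*(a - 2)*(a + 4)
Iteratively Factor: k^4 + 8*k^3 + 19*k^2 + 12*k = (k + 4)*(k^3 + 4*k^2 + 3*k) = (k + 3)*(k + 4)*(k^2 + k) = k*(k + 3)*(k + 4)*(k + 1)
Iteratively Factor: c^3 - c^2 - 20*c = (c)*(c^2 - c - 20) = c*(c + 4)*(c - 5)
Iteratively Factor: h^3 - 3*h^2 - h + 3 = (h - 1)*(h^2 - 2*h - 3) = (h - 1)*(h + 1)*(h - 3)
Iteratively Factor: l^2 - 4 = (l - 2)*(l + 2)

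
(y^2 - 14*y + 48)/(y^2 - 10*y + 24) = (y - 8)/(y - 4)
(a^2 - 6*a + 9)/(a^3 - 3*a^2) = (a - 3)/a^2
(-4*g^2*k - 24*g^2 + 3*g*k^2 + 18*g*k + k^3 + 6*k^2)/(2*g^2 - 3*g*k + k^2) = (-4*g*k - 24*g - k^2 - 6*k)/(2*g - k)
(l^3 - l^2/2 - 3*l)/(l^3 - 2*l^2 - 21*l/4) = 2*(l - 2)/(2*l - 7)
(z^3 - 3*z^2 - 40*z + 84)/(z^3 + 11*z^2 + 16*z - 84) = (z - 7)/(z + 7)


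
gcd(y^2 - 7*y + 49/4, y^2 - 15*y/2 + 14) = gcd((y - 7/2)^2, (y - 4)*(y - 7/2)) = y - 7/2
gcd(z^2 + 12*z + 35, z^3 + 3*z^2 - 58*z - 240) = z + 5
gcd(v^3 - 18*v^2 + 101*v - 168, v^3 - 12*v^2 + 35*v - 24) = v^2 - 11*v + 24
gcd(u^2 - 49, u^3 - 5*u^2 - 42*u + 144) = 1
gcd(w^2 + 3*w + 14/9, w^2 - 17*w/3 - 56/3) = w + 7/3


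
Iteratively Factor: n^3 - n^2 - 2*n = (n + 1)*(n^2 - 2*n) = (n - 2)*(n + 1)*(n)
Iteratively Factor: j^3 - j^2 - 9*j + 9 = (j - 1)*(j^2 - 9) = (j - 3)*(j - 1)*(j + 3)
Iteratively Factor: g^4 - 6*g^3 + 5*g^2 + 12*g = (g - 3)*(g^3 - 3*g^2 - 4*g) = (g - 4)*(g - 3)*(g^2 + g) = g*(g - 4)*(g - 3)*(g + 1)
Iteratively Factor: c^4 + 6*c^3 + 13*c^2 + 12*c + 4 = (c + 1)*(c^3 + 5*c^2 + 8*c + 4) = (c + 1)^2*(c^2 + 4*c + 4) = (c + 1)^2*(c + 2)*(c + 2)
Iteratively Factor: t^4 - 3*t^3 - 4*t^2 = (t - 4)*(t^3 + t^2) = t*(t - 4)*(t^2 + t) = t*(t - 4)*(t + 1)*(t)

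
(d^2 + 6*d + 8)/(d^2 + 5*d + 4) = (d + 2)/(d + 1)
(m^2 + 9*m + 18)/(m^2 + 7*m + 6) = (m + 3)/(m + 1)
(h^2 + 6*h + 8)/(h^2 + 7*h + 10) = (h + 4)/(h + 5)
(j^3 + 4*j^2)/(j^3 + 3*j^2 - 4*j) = j/(j - 1)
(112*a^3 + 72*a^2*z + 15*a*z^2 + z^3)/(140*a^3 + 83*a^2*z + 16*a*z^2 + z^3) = (4*a + z)/(5*a + z)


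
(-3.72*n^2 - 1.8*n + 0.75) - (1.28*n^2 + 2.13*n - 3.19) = -5.0*n^2 - 3.93*n + 3.94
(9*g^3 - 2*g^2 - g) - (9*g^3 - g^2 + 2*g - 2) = -g^2 - 3*g + 2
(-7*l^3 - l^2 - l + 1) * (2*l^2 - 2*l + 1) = -14*l^5 + 12*l^4 - 7*l^3 + 3*l^2 - 3*l + 1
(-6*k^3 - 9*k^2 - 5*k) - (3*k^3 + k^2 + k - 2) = -9*k^3 - 10*k^2 - 6*k + 2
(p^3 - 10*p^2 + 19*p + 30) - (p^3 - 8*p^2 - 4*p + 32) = -2*p^2 + 23*p - 2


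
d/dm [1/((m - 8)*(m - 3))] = (11 - 2*m)/(m^4 - 22*m^3 + 169*m^2 - 528*m + 576)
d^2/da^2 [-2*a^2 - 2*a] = -4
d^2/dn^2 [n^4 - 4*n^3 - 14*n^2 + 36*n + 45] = 12*n^2 - 24*n - 28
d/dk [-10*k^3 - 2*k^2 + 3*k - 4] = -30*k^2 - 4*k + 3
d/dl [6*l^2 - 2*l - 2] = 12*l - 2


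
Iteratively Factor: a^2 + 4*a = (a)*(a + 4)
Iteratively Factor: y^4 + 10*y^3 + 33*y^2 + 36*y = (y + 3)*(y^3 + 7*y^2 + 12*y) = y*(y + 3)*(y^2 + 7*y + 12) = y*(y + 3)*(y + 4)*(y + 3)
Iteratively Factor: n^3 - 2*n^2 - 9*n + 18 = (n + 3)*(n^2 - 5*n + 6) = (n - 3)*(n + 3)*(n - 2)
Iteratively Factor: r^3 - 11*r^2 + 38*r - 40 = (r - 5)*(r^2 - 6*r + 8) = (r - 5)*(r - 4)*(r - 2)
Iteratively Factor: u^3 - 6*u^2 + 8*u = (u)*(u^2 - 6*u + 8) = u*(u - 2)*(u - 4)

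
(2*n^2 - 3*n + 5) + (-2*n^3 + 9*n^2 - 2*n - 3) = -2*n^3 + 11*n^2 - 5*n + 2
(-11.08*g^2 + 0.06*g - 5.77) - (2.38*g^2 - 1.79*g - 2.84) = -13.46*g^2 + 1.85*g - 2.93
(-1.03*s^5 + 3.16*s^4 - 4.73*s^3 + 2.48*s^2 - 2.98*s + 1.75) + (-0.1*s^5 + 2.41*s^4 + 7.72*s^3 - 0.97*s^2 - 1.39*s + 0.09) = -1.13*s^5 + 5.57*s^4 + 2.99*s^3 + 1.51*s^2 - 4.37*s + 1.84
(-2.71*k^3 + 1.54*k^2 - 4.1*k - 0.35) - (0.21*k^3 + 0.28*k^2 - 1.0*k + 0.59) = -2.92*k^3 + 1.26*k^2 - 3.1*k - 0.94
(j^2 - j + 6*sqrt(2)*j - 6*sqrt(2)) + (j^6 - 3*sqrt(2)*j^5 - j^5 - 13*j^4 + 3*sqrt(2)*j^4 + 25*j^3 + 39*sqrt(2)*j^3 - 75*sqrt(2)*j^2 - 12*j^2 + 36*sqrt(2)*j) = j^6 - 3*sqrt(2)*j^5 - j^5 - 13*j^4 + 3*sqrt(2)*j^4 + 25*j^3 + 39*sqrt(2)*j^3 - 75*sqrt(2)*j^2 - 11*j^2 - j + 42*sqrt(2)*j - 6*sqrt(2)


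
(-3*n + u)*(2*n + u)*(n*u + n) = -6*n^3*u - 6*n^3 - n^2*u^2 - n^2*u + n*u^3 + n*u^2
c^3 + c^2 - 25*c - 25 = (c - 5)*(c + 1)*(c + 5)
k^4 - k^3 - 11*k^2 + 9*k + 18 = (k - 3)*(k - 2)*(k + 1)*(k + 3)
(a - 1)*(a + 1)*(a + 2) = a^3 + 2*a^2 - a - 2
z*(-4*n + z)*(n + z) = -4*n^2*z - 3*n*z^2 + z^3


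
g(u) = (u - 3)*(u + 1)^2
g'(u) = (u - 3)*(2*u + 2) + (u + 1)^2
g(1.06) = -8.23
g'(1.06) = -3.75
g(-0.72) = -0.29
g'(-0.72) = -2.00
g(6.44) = 190.42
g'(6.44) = 106.54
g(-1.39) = -0.67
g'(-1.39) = 3.58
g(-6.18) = -246.32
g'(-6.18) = 121.94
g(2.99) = -0.16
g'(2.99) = 15.84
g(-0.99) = -0.00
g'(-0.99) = -0.08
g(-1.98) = -4.78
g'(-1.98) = 10.72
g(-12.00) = -1815.00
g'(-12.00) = 451.00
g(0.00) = -3.00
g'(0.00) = -5.00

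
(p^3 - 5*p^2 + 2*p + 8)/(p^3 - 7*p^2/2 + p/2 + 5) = 2*(p - 4)/(2*p - 5)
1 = 1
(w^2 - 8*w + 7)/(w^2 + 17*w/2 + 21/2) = 2*(w^2 - 8*w + 7)/(2*w^2 + 17*w + 21)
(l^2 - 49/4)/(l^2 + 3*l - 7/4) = (2*l - 7)/(2*l - 1)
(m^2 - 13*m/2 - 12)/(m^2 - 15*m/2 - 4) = (2*m + 3)/(2*m + 1)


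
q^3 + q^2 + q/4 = q*(q + 1/2)^2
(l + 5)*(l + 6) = l^2 + 11*l + 30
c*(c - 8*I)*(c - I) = c^3 - 9*I*c^2 - 8*c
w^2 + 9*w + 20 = (w + 4)*(w + 5)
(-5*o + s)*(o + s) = -5*o^2 - 4*o*s + s^2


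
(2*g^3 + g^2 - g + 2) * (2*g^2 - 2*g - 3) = 4*g^5 - 2*g^4 - 10*g^3 + 3*g^2 - g - 6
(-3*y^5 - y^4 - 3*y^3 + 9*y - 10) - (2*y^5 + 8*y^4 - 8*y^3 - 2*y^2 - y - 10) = -5*y^5 - 9*y^4 + 5*y^3 + 2*y^2 + 10*y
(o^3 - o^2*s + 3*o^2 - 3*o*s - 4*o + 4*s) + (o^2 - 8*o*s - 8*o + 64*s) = o^3 - o^2*s + 4*o^2 - 11*o*s - 12*o + 68*s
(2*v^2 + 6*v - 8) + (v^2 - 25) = 3*v^2 + 6*v - 33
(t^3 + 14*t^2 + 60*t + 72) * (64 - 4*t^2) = -4*t^5 - 56*t^4 - 176*t^3 + 608*t^2 + 3840*t + 4608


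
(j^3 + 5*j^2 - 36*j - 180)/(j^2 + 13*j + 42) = (j^2 - j - 30)/(j + 7)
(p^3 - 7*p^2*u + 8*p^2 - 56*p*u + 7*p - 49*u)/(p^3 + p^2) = 1 - 7*u/p + 7/p - 49*u/p^2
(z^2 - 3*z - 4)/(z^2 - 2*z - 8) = (z + 1)/(z + 2)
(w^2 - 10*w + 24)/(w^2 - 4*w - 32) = (-w^2 + 10*w - 24)/(-w^2 + 4*w + 32)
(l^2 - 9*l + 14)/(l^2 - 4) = (l - 7)/(l + 2)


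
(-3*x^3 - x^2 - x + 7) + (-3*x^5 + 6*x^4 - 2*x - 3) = -3*x^5 + 6*x^4 - 3*x^3 - x^2 - 3*x + 4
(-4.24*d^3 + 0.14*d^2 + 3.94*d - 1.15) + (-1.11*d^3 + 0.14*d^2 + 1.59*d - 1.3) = -5.35*d^3 + 0.28*d^2 + 5.53*d - 2.45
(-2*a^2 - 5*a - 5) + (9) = -2*a^2 - 5*a + 4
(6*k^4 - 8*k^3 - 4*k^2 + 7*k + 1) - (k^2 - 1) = 6*k^4 - 8*k^3 - 5*k^2 + 7*k + 2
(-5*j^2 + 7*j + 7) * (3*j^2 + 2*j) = -15*j^4 + 11*j^3 + 35*j^2 + 14*j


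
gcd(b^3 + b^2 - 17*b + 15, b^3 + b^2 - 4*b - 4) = 1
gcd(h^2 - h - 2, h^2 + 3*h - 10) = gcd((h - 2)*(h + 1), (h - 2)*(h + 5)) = h - 2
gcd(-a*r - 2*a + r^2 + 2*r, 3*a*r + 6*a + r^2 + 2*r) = r + 2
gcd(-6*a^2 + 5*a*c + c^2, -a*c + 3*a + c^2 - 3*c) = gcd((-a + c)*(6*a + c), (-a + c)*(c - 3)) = a - c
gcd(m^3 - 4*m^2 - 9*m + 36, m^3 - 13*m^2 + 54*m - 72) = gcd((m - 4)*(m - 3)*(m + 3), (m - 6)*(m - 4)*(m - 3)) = m^2 - 7*m + 12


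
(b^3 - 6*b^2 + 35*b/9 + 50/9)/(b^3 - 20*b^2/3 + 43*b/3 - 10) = (3*b^2 - 13*b - 10)/(3*(b^2 - 5*b + 6))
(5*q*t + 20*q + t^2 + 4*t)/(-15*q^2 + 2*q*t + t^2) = (-t - 4)/(3*q - t)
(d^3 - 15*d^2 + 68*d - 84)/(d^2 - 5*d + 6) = (d^2 - 13*d + 42)/(d - 3)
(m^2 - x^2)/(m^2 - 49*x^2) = (m^2 - x^2)/(m^2 - 49*x^2)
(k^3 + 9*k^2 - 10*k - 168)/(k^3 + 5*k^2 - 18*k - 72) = (k + 7)/(k + 3)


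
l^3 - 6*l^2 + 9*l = l*(l - 3)^2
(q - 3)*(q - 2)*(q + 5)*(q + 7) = q^4 + 7*q^3 - 19*q^2 - 103*q + 210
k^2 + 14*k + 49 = (k + 7)^2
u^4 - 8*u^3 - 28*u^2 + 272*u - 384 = (u - 8)*(u - 4)*(u - 2)*(u + 6)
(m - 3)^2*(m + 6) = m^3 - 27*m + 54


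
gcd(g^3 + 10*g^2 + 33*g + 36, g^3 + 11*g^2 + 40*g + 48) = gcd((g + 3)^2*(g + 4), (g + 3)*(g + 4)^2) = g^2 + 7*g + 12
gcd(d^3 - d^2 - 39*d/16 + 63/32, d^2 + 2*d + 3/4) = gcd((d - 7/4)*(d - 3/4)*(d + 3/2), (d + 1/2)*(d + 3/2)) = d + 3/2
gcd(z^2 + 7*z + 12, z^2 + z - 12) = z + 4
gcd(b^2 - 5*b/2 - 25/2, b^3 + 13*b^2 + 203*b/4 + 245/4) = b + 5/2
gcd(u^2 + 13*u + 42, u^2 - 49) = u + 7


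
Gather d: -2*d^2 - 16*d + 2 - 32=-2*d^2 - 16*d - 30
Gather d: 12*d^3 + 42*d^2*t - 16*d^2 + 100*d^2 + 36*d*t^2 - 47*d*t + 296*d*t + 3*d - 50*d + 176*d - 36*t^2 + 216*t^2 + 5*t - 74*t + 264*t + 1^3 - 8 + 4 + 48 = 12*d^3 + d^2*(42*t + 84) + d*(36*t^2 + 249*t + 129) + 180*t^2 + 195*t + 45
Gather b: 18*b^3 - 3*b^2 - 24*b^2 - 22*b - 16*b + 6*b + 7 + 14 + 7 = 18*b^3 - 27*b^2 - 32*b + 28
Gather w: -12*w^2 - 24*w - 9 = -12*w^2 - 24*w - 9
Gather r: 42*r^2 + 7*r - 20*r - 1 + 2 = 42*r^2 - 13*r + 1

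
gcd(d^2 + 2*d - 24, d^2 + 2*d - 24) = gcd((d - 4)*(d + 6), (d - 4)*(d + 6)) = d^2 + 2*d - 24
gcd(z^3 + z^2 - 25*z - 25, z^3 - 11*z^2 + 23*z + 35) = z^2 - 4*z - 5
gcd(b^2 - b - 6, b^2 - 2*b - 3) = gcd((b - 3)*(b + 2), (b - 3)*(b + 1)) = b - 3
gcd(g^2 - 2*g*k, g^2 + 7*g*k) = g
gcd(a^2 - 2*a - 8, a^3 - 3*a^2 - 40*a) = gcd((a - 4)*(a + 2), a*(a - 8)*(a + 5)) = 1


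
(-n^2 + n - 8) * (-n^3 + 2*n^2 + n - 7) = n^5 - 3*n^4 + 9*n^3 - 8*n^2 - 15*n + 56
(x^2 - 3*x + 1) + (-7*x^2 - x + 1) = -6*x^2 - 4*x + 2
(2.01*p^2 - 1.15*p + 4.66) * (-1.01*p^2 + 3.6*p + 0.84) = -2.0301*p^4 + 8.3975*p^3 - 7.1582*p^2 + 15.81*p + 3.9144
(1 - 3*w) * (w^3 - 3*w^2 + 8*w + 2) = -3*w^4 + 10*w^3 - 27*w^2 + 2*w + 2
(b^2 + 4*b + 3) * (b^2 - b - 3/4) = b^4 + 3*b^3 - 7*b^2/4 - 6*b - 9/4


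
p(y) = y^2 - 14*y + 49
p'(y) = 2*y - 14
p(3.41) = 12.89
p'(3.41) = -7.18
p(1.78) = 27.25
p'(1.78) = -10.44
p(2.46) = 20.61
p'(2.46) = -9.08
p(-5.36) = 152.77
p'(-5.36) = -24.72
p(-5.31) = 151.54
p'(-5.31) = -24.62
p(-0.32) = 53.58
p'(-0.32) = -14.64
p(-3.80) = 116.64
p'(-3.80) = -21.60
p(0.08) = 47.89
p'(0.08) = -13.84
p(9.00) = 4.00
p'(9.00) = 4.00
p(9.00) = 4.00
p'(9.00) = 4.00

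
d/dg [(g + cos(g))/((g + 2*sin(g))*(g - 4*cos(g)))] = (-5*g^2*sin(g) - 2*g^2*cos(g) - g^2 - 2*g*cos(g) + 8*g*cos(2*g) - 2*g - 5*sin(2*g) + 6*cos(g) + 2*cos(2*g) + 2*cos(3*g) + 2)/((g + 2*sin(g))^2*(g - 4*cos(g))^2)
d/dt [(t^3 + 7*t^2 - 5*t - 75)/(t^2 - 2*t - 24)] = (t^4 - 4*t^3 - 81*t^2 - 186*t - 30)/(t^4 - 4*t^3 - 44*t^2 + 96*t + 576)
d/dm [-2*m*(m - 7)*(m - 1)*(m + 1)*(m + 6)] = -10*m^4 + 8*m^3 + 258*m^2 - 4*m - 84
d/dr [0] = 0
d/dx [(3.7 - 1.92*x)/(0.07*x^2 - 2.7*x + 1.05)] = (0.1344*x^2 - 0.518*x + 7.974)/(0.0049*x^4 - 0.378*x^3 + 7.437*x^2 - 5.67*x + 1.1025)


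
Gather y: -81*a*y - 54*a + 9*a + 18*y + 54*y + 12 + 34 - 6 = -45*a + y*(72 - 81*a) + 40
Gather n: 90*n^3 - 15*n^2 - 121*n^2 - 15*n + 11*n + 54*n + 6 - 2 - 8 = 90*n^3 - 136*n^2 + 50*n - 4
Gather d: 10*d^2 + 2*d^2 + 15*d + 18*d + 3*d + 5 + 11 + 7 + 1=12*d^2 + 36*d + 24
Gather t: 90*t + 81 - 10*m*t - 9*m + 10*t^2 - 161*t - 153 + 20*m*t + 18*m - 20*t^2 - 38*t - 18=9*m - 10*t^2 + t*(10*m - 109) - 90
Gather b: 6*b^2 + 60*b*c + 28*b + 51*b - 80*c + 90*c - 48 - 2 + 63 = 6*b^2 + b*(60*c + 79) + 10*c + 13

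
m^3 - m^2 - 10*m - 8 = (m - 4)*(m + 1)*(m + 2)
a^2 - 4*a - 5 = (a - 5)*(a + 1)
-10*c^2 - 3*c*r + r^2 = (-5*c + r)*(2*c + r)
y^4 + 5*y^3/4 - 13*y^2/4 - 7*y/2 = y*(y - 7/4)*(y + 1)*(y + 2)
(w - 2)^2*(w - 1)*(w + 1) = w^4 - 4*w^3 + 3*w^2 + 4*w - 4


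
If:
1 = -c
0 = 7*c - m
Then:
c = -1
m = -7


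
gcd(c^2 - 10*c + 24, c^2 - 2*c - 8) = c - 4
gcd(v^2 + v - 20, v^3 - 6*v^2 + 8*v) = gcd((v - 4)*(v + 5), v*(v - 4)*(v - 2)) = v - 4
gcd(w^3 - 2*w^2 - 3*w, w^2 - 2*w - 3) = w^2 - 2*w - 3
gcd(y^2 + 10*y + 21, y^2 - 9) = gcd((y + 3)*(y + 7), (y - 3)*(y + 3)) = y + 3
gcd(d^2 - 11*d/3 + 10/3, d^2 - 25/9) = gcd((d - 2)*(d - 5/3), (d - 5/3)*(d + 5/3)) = d - 5/3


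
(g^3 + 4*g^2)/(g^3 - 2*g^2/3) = 3*(g + 4)/(3*g - 2)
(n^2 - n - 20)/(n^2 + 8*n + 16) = (n - 5)/(n + 4)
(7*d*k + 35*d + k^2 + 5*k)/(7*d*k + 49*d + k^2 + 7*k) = (k + 5)/(k + 7)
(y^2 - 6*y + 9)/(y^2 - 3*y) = (y - 3)/y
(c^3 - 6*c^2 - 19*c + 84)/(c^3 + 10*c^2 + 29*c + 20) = (c^2 - 10*c + 21)/(c^2 + 6*c + 5)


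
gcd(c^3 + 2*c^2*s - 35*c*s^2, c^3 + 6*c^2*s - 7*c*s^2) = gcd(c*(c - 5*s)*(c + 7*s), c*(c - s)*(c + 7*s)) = c^2 + 7*c*s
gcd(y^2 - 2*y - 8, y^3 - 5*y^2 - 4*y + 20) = y + 2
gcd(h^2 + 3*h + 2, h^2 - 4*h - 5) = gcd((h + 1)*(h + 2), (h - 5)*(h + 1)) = h + 1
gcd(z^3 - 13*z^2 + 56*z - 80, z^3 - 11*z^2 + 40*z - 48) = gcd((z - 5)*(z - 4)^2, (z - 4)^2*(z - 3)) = z^2 - 8*z + 16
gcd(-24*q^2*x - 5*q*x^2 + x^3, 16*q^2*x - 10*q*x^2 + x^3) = -8*q*x + x^2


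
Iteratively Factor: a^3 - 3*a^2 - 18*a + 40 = (a - 5)*(a^2 + 2*a - 8) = (a - 5)*(a - 2)*(a + 4)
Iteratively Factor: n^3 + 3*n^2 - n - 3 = (n - 1)*(n^2 + 4*n + 3) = (n - 1)*(n + 1)*(n + 3)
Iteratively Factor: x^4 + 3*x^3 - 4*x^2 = (x - 1)*(x^3 + 4*x^2) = x*(x - 1)*(x^2 + 4*x) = x*(x - 1)*(x + 4)*(x)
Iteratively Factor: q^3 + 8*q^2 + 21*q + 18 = (q + 3)*(q^2 + 5*q + 6) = (q + 3)^2*(q + 2)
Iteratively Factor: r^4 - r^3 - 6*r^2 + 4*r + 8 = (r + 1)*(r^3 - 2*r^2 - 4*r + 8) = (r - 2)*(r + 1)*(r^2 - 4) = (r - 2)*(r + 1)*(r + 2)*(r - 2)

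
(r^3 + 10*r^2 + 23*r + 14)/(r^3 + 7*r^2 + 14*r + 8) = (r + 7)/(r + 4)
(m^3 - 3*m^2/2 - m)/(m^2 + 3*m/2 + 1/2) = m*(m - 2)/(m + 1)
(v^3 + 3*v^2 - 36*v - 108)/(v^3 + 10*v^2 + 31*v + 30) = (v^2 - 36)/(v^2 + 7*v + 10)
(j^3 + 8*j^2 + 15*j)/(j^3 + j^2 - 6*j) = (j + 5)/(j - 2)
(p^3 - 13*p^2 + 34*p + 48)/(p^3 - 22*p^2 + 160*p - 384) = (p + 1)/(p - 8)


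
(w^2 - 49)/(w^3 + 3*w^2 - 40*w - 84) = (w - 7)/(w^2 - 4*w - 12)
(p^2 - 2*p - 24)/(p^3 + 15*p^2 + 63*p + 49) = (p^2 - 2*p - 24)/(p^3 + 15*p^2 + 63*p + 49)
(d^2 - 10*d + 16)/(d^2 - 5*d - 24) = (d - 2)/(d + 3)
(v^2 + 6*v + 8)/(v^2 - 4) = (v + 4)/(v - 2)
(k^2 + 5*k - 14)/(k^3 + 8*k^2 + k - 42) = 1/(k + 3)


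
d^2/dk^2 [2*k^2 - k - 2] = 4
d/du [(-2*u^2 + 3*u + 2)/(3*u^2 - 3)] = (-u^2 - 1)/(u^4 - 2*u^2 + 1)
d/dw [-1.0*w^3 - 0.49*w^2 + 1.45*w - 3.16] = -3.0*w^2 - 0.98*w + 1.45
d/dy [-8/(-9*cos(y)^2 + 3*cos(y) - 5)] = 24*(6*cos(y) - 1)*sin(y)/(9*cos(y)^2 - 3*cos(y) + 5)^2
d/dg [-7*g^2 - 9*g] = -14*g - 9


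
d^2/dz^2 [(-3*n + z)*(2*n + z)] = 2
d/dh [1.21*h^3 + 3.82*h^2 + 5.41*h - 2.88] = 3.63*h^2 + 7.64*h + 5.41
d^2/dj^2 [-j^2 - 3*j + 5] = -2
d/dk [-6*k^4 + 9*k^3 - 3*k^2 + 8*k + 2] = -24*k^3 + 27*k^2 - 6*k + 8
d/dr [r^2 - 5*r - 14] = 2*r - 5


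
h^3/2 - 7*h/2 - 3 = (h/2 + 1/2)*(h - 3)*(h + 2)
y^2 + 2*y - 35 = (y - 5)*(y + 7)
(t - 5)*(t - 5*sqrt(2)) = t^2 - 5*sqrt(2)*t - 5*t + 25*sqrt(2)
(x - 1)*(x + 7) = x^2 + 6*x - 7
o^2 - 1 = (o - 1)*(o + 1)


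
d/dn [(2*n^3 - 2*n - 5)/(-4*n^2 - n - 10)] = (-8*n^4 - 4*n^3 - 68*n^2 - 40*n + 15)/(16*n^4 + 8*n^3 + 81*n^2 + 20*n + 100)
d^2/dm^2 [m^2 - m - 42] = 2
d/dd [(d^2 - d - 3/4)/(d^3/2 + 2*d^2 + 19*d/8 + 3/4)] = 2*(-4*d^2 + 12*d + 33)/(4*d^4 + 28*d^3 + 73*d^2 + 84*d + 36)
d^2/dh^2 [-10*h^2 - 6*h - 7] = -20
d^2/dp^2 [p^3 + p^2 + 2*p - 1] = 6*p + 2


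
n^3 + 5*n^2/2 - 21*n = n*(n - 7/2)*(n + 6)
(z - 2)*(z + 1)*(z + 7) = z^3 + 6*z^2 - 9*z - 14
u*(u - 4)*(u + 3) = u^3 - u^2 - 12*u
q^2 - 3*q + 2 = (q - 2)*(q - 1)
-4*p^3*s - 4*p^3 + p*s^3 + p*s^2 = (-2*p + s)*(2*p + s)*(p*s + p)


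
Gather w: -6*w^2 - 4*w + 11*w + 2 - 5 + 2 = -6*w^2 + 7*w - 1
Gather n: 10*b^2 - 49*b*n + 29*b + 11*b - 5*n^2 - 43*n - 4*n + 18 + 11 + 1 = 10*b^2 + 40*b - 5*n^2 + n*(-49*b - 47) + 30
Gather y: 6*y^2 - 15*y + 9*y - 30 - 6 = 6*y^2 - 6*y - 36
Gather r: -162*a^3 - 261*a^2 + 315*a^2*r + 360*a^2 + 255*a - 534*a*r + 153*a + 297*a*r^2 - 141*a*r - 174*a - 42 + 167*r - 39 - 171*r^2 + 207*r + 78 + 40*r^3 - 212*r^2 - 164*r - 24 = -162*a^3 + 99*a^2 + 234*a + 40*r^3 + r^2*(297*a - 383) + r*(315*a^2 - 675*a + 210) - 27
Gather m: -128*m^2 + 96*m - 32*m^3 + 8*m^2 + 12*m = -32*m^3 - 120*m^2 + 108*m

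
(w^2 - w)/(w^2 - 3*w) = (w - 1)/(w - 3)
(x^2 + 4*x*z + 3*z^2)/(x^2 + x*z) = (x + 3*z)/x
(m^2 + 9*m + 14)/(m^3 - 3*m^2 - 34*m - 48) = (m + 7)/(m^2 - 5*m - 24)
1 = 1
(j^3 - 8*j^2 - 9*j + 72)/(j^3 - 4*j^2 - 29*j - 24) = (j - 3)/(j + 1)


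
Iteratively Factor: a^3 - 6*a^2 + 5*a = (a - 1)*(a^2 - 5*a) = (a - 5)*(a - 1)*(a)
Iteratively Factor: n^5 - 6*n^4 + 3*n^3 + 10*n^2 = (n)*(n^4 - 6*n^3 + 3*n^2 + 10*n) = n*(n - 2)*(n^3 - 4*n^2 - 5*n) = n^2*(n - 2)*(n^2 - 4*n - 5) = n^2*(n - 2)*(n + 1)*(n - 5)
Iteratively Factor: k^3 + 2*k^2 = (k)*(k^2 + 2*k) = k^2*(k + 2)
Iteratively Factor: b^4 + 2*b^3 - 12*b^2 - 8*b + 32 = (b - 2)*(b^3 + 4*b^2 - 4*b - 16) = (b - 2)*(b + 4)*(b^2 - 4) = (b - 2)^2*(b + 4)*(b + 2)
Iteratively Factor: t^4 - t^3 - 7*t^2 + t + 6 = (t + 2)*(t^3 - 3*t^2 - t + 3) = (t - 3)*(t + 2)*(t^2 - 1) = (t - 3)*(t - 1)*(t + 2)*(t + 1)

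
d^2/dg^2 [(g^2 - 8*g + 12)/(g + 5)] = 154/(g^3 + 15*g^2 + 75*g + 125)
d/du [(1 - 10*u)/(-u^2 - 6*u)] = 2*(-5*u^2 + u + 3)/(u^2*(u^2 + 12*u + 36))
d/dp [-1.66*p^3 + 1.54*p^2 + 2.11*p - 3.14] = -4.98*p^2 + 3.08*p + 2.11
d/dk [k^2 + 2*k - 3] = 2*k + 2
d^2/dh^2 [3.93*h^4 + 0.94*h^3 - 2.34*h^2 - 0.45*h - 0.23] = 47.16*h^2 + 5.64*h - 4.68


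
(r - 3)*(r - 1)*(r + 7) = r^3 + 3*r^2 - 25*r + 21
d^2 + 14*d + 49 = (d + 7)^2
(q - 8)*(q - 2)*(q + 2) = q^3 - 8*q^2 - 4*q + 32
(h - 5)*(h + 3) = h^2 - 2*h - 15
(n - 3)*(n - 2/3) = n^2 - 11*n/3 + 2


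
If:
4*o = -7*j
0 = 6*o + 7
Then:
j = 2/3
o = -7/6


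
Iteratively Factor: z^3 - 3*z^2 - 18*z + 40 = (z - 2)*(z^2 - z - 20) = (z - 2)*(z + 4)*(z - 5)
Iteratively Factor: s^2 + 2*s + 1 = (s + 1)*(s + 1)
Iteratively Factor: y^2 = (y)*(y)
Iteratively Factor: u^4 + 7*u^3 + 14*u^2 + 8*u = (u + 1)*(u^3 + 6*u^2 + 8*u) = (u + 1)*(u + 2)*(u^2 + 4*u) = (u + 1)*(u + 2)*(u + 4)*(u)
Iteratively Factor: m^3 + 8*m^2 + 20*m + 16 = (m + 2)*(m^2 + 6*m + 8) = (m + 2)^2*(m + 4)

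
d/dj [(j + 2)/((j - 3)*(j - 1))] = (-j^2 - 4*j + 11)/(j^4 - 8*j^3 + 22*j^2 - 24*j + 9)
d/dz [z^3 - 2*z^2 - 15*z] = 3*z^2 - 4*z - 15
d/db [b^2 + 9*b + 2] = 2*b + 9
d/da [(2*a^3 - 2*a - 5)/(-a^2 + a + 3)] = (-(2*a - 1)*(-2*a^3 + 2*a + 5) + 2*(3*a^2 - 1)*(-a^2 + a + 3))/(-a^2 + a + 3)^2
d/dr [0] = 0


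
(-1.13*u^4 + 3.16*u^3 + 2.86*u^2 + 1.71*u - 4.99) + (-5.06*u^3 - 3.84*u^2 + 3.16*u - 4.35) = -1.13*u^4 - 1.9*u^3 - 0.98*u^2 + 4.87*u - 9.34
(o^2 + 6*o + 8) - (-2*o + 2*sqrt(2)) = o^2 + 8*o - 2*sqrt(2) + 8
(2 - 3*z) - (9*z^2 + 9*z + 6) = -9*z^2 - 12*z - 4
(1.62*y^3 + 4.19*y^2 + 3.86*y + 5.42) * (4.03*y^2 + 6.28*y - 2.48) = 6.5286*y^5 + 27.0593*y^4 + 37.8514*y^3 + 35.6922*y^2 + 24.4648*y - 13.4416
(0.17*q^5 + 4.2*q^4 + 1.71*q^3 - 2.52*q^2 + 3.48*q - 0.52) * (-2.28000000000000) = -0.3876*q^5 - 9.576*q^4 - 3.8988*q^3 + 5.7456*q^2 - 7.9344*q + 1.1856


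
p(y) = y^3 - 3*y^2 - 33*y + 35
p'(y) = 3*y^2 - 6*y - 33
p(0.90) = 3.60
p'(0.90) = -35.97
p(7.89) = 79.04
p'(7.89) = 106.42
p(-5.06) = -4.39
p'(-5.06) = 74.17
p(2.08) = -37.62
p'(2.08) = -32.50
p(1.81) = -28.63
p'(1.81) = -34.03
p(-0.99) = 63.76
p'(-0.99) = -24.12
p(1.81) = -28.63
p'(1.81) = -34.03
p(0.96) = 1.44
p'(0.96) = -36.00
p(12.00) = 935.00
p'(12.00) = 327.00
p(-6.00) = -91.00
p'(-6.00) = 111.00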